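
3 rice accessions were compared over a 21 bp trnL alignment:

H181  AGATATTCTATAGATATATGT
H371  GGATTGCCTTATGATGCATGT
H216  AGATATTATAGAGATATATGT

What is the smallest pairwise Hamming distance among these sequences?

Pairwise Hamming distances:
  H181 vs H371: 9
  H181 vs H216: 2
  H371 vs H216: 10
The smallest is 2, between H181 and H216.

2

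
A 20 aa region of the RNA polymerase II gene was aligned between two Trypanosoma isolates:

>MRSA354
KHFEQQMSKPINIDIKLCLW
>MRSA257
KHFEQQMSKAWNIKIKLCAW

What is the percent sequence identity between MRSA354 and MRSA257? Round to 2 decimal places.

80.00%

Differing sites — 10:P/A; 11:I/W; 14:D/K; 19:L/A.
16 of the 20 sites match, so the percent identity is 16/20 × 100 = 80.00%.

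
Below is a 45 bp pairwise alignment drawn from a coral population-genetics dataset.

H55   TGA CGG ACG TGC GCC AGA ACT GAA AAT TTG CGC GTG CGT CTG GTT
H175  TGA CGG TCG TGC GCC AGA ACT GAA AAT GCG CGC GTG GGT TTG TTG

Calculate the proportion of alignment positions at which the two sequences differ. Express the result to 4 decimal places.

Mismatches occur at site 7 (A↔T), site 28 (T↔G), site 29 (T↔C), site 37 (C↔G), site 40 (C↔T), site 43 (G↔T), site 45 (T↔G).
There are 7 differences over 45 sites, so p = 7/45 = 0.1556.

0.1556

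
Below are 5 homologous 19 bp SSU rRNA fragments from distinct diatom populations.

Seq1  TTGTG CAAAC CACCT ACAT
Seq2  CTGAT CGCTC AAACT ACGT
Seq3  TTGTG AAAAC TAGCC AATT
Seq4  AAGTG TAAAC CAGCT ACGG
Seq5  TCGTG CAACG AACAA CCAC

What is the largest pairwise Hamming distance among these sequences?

14

Pairwise Hamming distances:
  Seq1 vs Seq2: 9
  Seq1 vs Seq3: 6
  Seq1 vs Seq4: 6
  Seq1 vs Seq5: 8
  Seq2 vs Seq3: 12
  Seq2 vs Seq4: 11
  Seq2 vs Seq5: 14
  Seq3 vs Seq4: 8
  Seq3 vs Seq5: 12
  Seq4 vs Seq5: 12
The largest is 14, between Seq2 and Seq5.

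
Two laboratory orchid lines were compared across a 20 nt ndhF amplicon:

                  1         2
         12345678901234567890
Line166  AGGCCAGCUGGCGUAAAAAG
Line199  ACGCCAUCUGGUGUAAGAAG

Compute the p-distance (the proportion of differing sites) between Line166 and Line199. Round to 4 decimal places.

0.2000

Mismatches occur at site 2 (G→C), site 7 (G→U), site 12 (C→U), site 17 (A→G).
There are 4 differences over 20 sites, so p = 4/20 = 0.2000.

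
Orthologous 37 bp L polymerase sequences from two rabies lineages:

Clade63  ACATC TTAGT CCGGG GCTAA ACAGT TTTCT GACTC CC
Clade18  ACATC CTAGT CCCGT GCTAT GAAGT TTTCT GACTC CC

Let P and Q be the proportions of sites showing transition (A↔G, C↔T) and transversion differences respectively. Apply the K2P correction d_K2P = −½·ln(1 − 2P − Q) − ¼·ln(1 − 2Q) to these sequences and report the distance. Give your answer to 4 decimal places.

Mismatches occur at site 6 (T↔C, transition), site 13 (G↔C, transversion), site 15 (G↔T, transversion), site 20 (A↔T, transversion), site 21 (A↔G, transition), site 22 (C↔A, transversion).
Of the 6 differences, 2 transitions and 4 transversions over 37 sites: P = 2/37 = 0.054054, Q = 4/37 = 0.108108.
d = −0.5·ln(0.783784) − 0.25·ln(0.783784) = −0.5·(-0.243622) − 0.25·(-0.243622) = 0.1827.

0.1827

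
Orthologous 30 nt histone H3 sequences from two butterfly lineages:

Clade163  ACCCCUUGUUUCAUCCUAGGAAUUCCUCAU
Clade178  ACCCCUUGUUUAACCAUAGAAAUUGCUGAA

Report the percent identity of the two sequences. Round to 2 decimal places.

Mismatches occur at site 12 (C→A), site 14 (U→C), site 16 (C→A), site 20 (G→A), site 25 (C→G), site 28 (C→G), site 30 (U→A).
23 of the 30 sites match, so the percent identity is 23/30 × 100 = 76.67%.

76.67%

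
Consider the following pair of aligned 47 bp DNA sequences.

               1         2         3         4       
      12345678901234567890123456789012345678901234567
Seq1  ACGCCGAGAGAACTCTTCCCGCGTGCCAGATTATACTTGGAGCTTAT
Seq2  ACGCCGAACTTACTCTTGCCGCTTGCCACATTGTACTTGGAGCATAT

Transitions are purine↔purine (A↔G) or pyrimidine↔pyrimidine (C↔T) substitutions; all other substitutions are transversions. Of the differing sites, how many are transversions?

7

Differing sites — 8:G/A (Ti); 9:A/C (Tv); 10:G/T (Tv); 11:A/T (Tv); 18:C/G (Tv); 23:G/T (Tv); 29:G/C (Tv); 33:A/G (Ti); 44:T/A (Tv).
Of the 9 differences, 2 transitions and 7 transversions, so the answer is 7.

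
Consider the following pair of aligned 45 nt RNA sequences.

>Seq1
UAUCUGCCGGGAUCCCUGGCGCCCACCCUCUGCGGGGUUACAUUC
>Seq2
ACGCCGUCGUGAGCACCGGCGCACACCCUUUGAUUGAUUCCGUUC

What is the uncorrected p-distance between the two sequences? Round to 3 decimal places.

Mismatches occur at site 1 (U↔A), site 2 (A↔C), site 3 (U↔G), site 5 (U↔C), site 7 (C↔U), site 10 (G↔U), site 13 (U↔G), site 15 (C↔A), site 17 (U↔C), site 23 (C↔A), site 30 (C↔U), site 33 (C↔A), site 34 (G↔U), site 35 (G↔U), site 37 (G↔A), site 40 (A↔C), site 42 (A↔G).
There are 17 differences over 45 sites, so p = 17/45 = 0.378.

0.378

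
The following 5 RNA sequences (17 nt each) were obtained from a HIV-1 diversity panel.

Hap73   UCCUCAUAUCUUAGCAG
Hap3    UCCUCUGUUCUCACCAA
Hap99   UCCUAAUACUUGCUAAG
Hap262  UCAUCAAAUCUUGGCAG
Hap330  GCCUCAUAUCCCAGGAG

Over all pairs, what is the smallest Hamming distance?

Pairwise Hamming distances:
  Hap73 vs Hap3: 6
  Hap73 vs Hap99: 7
  Hap73 vs Hap262: 3
  Hap73 vs Hap330: 4
  Hap3 vs Hap99: 11
  Hap3 vs Hap262: 8
  Hap3 vs Hap330: 8
  Hap99 vs Hap262: 9
  Hap99 vs Hap330: 9
  Hap262 vs Hap330: 7
The smallest is 3, between Hap73 and Hap262.

3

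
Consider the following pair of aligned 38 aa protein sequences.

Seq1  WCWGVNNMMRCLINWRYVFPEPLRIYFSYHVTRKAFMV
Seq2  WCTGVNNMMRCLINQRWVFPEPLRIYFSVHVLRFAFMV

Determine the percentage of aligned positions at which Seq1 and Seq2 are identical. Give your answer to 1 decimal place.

The sequences differ at positions 3 (W/T), 15 (W/Q), 17 (Y/W), 29 (Y/V), 32 (T/L), 34 (K/F).
32 of the 38 sites match, so the percent identity is 32/38 × 100 = 84.2%.

84.2%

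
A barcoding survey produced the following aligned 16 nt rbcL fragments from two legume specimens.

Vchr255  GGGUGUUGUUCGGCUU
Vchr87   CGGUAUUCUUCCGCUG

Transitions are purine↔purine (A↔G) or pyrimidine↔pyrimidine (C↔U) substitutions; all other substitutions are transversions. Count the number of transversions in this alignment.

4

The sequences differ at positions 1 (G/C, transversion), 5 (G/A, transition), 8 (G/C, transversion), 12 (G/C, transversion), 16 (U/G, transversion).
Of the 5 differences, 1 transition and 4 transversions, so the answer is 4.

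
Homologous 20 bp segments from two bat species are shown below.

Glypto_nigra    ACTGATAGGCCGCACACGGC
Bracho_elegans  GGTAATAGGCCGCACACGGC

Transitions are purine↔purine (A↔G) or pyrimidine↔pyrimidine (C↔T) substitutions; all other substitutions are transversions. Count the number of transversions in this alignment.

1

Mismatches occur at site 1 (A→G, transition), site 2 (C→G, transversion), site 4 (G→A, transition).
Of the 3 differences, 2 transitions and 1 transversion, so the answer is 1.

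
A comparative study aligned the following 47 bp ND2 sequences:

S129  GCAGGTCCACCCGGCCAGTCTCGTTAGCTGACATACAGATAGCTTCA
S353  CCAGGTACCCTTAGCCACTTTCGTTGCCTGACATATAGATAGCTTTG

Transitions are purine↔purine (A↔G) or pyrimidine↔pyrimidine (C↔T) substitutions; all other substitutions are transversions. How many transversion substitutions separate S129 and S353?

The sequences differ at positions 1 (G/C, transversion), 7 (C/A, transversion), 9 (A/C, transversion), 11 (C/T, transition), 12 (C/T, transition), 13 (G/A, transition), 18 (G/C, transversion), 20 (C/T, transition), 26 (A/G, transition), 27 (G/C, transversion), 36 (C/T, transition), 46 (C/T, transition), 47 (A/G, transition).
Of the 13 differences, 8 transitions and 5 transversions, so the answer is 5.

5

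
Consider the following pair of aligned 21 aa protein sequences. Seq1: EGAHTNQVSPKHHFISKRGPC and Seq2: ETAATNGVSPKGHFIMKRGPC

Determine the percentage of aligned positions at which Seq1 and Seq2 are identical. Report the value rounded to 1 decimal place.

Mismatches occur at site 2 (G↔T), site 4 (H↔A), site 7 (Q↔G), site 12 (H↔G), site 16 (S↔M).
16 of the 21 sites match, so the percent identity is 16/21 × 100 = 76.2%.

76.2%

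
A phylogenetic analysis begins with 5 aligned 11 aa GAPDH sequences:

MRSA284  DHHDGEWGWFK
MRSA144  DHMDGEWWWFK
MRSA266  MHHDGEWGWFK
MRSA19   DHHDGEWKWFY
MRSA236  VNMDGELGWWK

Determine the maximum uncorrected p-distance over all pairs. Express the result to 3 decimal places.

Pairwise Hamming distances:
  MRSA284 vs MRSA144: 2
  MRSA284 vs MRSA266: 1
  MRSA284 vs MRSA19: 2
  MRSA284 vs MRSA236: 5
  MRSA144 vs MRSA266: 3
  MRSA144 vs MRSA19: 3
  MRSA144 vs MRSA236: 5
  MRSA266 vs MRSA19: 3
  MRSA266 vs MRSA236: 5
  MRSA19 vs MRSA236: 7
The largest is 7 mismatches, between MRSA19 and MRSA236; p = 7/11 = 0.636.

0.636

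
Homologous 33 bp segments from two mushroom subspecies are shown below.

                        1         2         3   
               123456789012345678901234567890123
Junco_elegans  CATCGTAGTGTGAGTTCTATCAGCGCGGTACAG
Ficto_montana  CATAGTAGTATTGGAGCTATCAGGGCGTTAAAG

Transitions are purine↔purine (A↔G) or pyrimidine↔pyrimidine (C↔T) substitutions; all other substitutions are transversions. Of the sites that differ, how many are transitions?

2

Mismatches occur at site 4 (C/A, transversion), site 10 (G/A, transition), site 12 (G/T, transversion), site 13 (A/G, transition), site 15 (T/A, transversion), site 16 (T/G, transversion), site 24 (C/G, transversion), site 28 (G/T, transversion), site 31 (C/A, transversion).
Of the 9 differences, 2 transitions and 7 transversions, so the answer is 2.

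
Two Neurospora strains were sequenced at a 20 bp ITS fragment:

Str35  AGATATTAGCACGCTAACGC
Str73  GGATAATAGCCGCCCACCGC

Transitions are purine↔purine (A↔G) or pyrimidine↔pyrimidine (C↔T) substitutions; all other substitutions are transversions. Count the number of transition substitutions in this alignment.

Mismatches occur at site 1 (A/G, transition), site 6 (T/A, transversion), site 11 (A/C, transversion), site 12 (C/G, transversion), site 13 (G/C, transversion), site 15 (T/C, transition), site 17 (A/C, transversion).
Of the 7 differences, 2 transitions and 5 transversions, so the answer is 2.

2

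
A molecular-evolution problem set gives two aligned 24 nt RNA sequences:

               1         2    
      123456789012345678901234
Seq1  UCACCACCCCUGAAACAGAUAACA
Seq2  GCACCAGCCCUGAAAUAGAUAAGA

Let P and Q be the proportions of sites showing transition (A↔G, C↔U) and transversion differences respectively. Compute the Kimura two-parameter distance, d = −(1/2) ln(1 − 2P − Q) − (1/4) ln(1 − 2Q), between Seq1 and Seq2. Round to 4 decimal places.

Differing sites — 1:U/G (Tv); 7:C/G (Tv); 16:C/U (Ti); 23:C/G (Tv).
Of the 4 differences, 1 transition and 3 transversions over 24 sites: P = 1/24 = 0.041667, Q = 3/24 = 0.125000.
d = −0.5·ln(0.791666) − 0.25·ln(0.750000) = −0.5·(-0.233616) − 0.25·(-0.287682) = 0.1887.

0.1887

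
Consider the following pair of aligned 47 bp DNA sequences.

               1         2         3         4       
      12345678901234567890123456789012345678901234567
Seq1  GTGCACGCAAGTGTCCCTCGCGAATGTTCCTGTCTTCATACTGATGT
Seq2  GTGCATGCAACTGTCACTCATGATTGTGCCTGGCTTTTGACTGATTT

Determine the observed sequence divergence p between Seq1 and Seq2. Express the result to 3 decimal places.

0.255

Differing sites — 6:C/T; 11:G/C; 16:C/A; 20:G/A; 21:C/T; 24:A/T; 28:T/G; 33:T/G; 37:C/T; 38:A/T; 39:T/G; 46:G/T.
There are 12 differences over 47 sites, so p = 12/47 = 0.255.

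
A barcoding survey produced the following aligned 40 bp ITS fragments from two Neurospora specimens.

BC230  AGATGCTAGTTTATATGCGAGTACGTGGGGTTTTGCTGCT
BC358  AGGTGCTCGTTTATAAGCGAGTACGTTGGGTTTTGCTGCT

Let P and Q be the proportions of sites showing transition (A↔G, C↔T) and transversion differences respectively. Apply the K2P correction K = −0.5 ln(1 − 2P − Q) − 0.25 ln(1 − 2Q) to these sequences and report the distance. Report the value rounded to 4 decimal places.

0.1074

Differing sites — 3:A/G (Ti); 8:A/C (Tv); 16:T/A (Tv); 27:G/T (Tv).
Of the 4 differences, 1 transition and 3 transversions over 40 sites: P = 1/40 = 0.025000, Q = 3/40 = 0.075000.
d = −0.5·ln(0.875000) − 0.25·ln(0.850000) = −0.5·(-0.133531) − 0.25·(-0.162519) = 0.1074.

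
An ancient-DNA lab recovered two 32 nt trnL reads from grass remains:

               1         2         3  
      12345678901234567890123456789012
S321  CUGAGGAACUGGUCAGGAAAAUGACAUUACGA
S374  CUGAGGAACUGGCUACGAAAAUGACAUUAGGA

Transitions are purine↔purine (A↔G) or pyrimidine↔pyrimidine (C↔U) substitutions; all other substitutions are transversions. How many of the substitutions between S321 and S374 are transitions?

2

Mismatches occur at site 13 (U↔C, transition), site 14 (C↔U, transition), site 16 (G↔C, transversion), site 30 (C↔G, transversion).
Of the 4 differences, 2 transitions and 2 transversions, so the answer is 2.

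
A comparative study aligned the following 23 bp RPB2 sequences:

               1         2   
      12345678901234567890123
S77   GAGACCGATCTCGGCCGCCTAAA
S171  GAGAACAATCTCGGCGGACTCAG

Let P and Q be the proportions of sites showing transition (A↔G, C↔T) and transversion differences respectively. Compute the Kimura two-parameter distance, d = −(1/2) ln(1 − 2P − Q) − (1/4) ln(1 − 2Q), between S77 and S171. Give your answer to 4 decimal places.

0.3206

Differing sites — 5:C/A (Tv); 7:G/A (Ti); 16:C/G (Tv); 18:C/A (Tv); 21:A/C (Tv); 23:A/G (Ti).
Of the 6 differences, 2 transitions and 4 transversions over 23 sites: P = 2/23 = 0.086957, Q = 4/23 = 0.173913.
d = −0.5·ln(0.652173) − 0.25·ln(0.652174) = −0.5·(-0.427445) − 0.25·(-0.427444) = 0.3206.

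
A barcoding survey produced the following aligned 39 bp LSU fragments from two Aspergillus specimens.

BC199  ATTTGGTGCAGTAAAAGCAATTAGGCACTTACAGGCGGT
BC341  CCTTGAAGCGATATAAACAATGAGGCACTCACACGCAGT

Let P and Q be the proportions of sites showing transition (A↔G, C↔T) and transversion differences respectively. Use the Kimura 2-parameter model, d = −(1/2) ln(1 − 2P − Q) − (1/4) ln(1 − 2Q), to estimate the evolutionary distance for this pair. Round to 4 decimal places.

0.4080

The sequences differ at positions 1 (A/C, transversion), 2 (T/C, transition), 6 (G/A, transition), 7 (T/A, transversion), 10 (A/G, transition), 11 (G/A, transition), 14 (A/T, transversion), 17 (G/A, transition), 22 (T/G, transversion), 30 (T/C, transition), 34 (G/C, transversion), 37 (G/A, transition).
Of the 12 differences, 7 transitions and 5 transversions over 39 sites: P = 7/39 = 0.179487, Q = 5/39 = 0.128205.
d = −0.5·ln(0.512821) − 0.25·ln(0.743590) = −0.5·(-0.667828) − 0.25·(-0.296265) = 0.4080.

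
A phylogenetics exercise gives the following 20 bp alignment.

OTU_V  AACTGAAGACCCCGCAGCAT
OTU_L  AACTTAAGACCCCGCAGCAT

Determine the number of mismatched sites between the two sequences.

A single mismatch occurs at site 5 (G→T).
That gives 1 mismatch out of 20 aligned sites, so the Hamming distance is 1.

1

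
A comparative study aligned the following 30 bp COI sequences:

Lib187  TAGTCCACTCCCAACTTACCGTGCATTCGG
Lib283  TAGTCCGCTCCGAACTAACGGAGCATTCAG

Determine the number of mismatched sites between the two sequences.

6

Differing sites — 7:A/G; 12:C/G; 17:T/A; 20:C/G; 22:T/A; 29:G/A.
That gives 6 mismatches out of 30 aligned sites, so the Hamming distance is 6.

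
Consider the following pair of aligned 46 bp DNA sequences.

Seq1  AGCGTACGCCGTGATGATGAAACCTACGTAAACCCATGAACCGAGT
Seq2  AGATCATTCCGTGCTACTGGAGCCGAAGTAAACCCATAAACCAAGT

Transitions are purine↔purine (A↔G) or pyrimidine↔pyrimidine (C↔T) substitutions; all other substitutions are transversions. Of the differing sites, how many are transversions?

7

Differing sites — 3:C/A (Tv); 4:G/T (Tv); 5:T/C (Ti); 7:C/T (Ti); 8:G/T (Tv); 14:A/C (Tv); 16:G/A (Ti); 17:A/C (Tv); 20:A/G (Ti); 22:A/G (Ti); 25:T/G (Tv); 27:C/A (Tv); 38:G/A (Ti); 43:G/A (Ti).
Of the 14 differences, 7 transitions and 7 transversions, so the answer is 7.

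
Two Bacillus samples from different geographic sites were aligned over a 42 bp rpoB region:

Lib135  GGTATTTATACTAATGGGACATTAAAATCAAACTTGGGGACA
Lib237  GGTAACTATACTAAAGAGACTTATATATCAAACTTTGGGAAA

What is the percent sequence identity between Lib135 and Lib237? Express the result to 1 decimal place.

76.2%

Differing sites — 5:T/A; 6:T/C; 15:T/A; 17:G/A; 21:A/T; 23:T/A; 24:A/T; 26:A/T; 36:G/T; 41:C/A.
32 of the 42 sites match, so the percent identity is 32/42 × 100 = 76.2%.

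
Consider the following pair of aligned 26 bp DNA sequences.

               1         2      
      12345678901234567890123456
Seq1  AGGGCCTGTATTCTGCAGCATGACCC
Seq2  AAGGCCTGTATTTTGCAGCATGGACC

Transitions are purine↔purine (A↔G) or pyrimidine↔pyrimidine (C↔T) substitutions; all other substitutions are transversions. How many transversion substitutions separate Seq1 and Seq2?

Differing sites — 2:G/A (Ti); 13:C/T (Ti); 23:A/G (Ti); 24:C/A (Tv).
Of the 4 differences, 3 transitions and 1 transversion, so the answer is 1.

1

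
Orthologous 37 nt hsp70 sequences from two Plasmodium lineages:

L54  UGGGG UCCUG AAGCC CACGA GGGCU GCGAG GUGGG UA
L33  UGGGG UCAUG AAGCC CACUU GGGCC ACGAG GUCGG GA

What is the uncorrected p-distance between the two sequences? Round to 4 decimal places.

0.1892

Mismatches occur at site 8 (C↔A), site 19 (G↔U), site 20 (A↔U), site 25 (U↔C), site 26 (G↔A), site 33 (G↔C), site 36 (U↔G).
There are 7 differences over 37 sites, so p = 7/37 = 0.1892.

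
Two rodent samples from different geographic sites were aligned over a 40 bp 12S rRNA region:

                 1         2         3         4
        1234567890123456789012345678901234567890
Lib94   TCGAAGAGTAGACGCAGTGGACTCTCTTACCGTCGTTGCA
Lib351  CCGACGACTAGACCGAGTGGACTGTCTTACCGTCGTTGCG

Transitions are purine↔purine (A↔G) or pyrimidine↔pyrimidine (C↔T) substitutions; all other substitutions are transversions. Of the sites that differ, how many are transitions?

Mismatches occur at site 1 (T→C, transition), site 5 (A→C, transversion), site 8 (G→C, transversion), site 14 (G→C, transversion), site 15 (C→G, transversion), site 24 (C→G, transversion), site 40 (A→G, transition).
Of the 7 differences, 2 transitions and 5 transversions, so the answer is 2.

2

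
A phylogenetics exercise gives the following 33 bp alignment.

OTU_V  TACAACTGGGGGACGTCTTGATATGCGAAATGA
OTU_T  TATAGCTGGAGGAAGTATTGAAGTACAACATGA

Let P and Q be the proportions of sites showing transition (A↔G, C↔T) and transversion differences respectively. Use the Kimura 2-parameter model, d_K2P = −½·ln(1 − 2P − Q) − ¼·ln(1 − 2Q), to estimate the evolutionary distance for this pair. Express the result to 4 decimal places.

0.4011

Mismatches occur at site 3 (C→T, transition), site 5 (A→G, transition), site 10 (G→A, transition), site 14 (C→A, transversion), site 17 (C→A, transversion), site 22 (T→A, transversion), site 23 (A→G, transition), site 25 (G→A, transition), site 27 (G→A, transition), site 29 (A→C, transversion).
Of the 10 differences, 6 transitions and 4 transversions over 33 sites: P = 6/33 = 0.181818, Q = 4/33 = 0.121212.
d = −0.5·ln(0.515152) − 0.25·ln(0.757576) = −0.5·(-0.663293) − 0.25·(-0.277631) = 0.4011.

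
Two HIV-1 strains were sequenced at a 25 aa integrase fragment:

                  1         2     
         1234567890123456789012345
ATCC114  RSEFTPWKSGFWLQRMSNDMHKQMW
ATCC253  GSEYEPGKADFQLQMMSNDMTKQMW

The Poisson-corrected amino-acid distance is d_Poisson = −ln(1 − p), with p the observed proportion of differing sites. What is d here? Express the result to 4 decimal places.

0.4463

Differing sites — 1:R/G; 4:F/Y; 5:T/E; 7:W/G; 9:S/A; 10:G/D; 12:W/Q; 15:R/M; 21:H/T.
p = 9/25 = 0.360000.
d = −ln(1 − 0.360000) = −ln(0.640000) = 0.4463.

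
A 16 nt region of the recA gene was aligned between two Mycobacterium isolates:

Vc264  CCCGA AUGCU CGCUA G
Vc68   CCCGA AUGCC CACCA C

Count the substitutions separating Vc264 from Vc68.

4

Mismatches occur at site 10 (U→C), site 12 (G→A), site 14 (U→C), site 16 (G→C).
That gives 4 mismatches out of 16 aligned sites, so the Hamming distance is 4.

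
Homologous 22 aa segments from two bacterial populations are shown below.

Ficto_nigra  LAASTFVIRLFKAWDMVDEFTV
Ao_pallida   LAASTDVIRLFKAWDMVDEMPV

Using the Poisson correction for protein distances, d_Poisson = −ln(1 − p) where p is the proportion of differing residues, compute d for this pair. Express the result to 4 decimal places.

Mismatches occur at site 6 (F→D), site 20 (F→M), site 21 (T→P).
p = 3/22 = 0.136364.
d = −ln(1 − 0.136364) = −ln(0.863636) = 0.1466.

0.1466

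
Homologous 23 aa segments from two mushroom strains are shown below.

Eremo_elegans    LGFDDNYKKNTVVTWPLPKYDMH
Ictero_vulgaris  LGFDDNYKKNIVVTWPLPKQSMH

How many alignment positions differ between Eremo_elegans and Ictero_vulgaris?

Differing sites — 11:T/I; 20:Y/Q; 21:D/S.
That gives 3 mismatches out of 23 aligned sites, so the Hamming distance is 3.

3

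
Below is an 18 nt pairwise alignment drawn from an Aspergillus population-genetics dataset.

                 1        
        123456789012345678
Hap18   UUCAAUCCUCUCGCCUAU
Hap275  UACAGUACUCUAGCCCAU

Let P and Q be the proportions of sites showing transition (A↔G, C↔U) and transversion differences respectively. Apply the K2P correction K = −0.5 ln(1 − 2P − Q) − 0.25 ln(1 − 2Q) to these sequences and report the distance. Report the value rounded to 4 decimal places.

0.3476

The sequences differ at positions 2 (U/A, transversion), 5 (A/G, transition), 7 (C/A, transversion), 12 (C/A, transversion), 16 (U/C, transition).
Of the 5 differences, 2 transitions and 3 transversions over 18 sites: P = 2/18 = 0.111111, Q = 3/18 = 0.166667.
d = −0.5·ln(0.611111) − 0.25·ln(0.666666) = −0.5·(-0.492477) − 0.25·(-0.405466) = 0.3476.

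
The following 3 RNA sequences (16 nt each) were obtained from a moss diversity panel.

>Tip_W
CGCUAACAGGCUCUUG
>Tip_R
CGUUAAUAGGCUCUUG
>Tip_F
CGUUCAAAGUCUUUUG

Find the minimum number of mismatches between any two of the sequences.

2

Pairwise Hamming distances:
  Tip_W vs Tip_R: 2
  Tip_W vs Tip_F: 5
  Tip_R vs Tip_F: 4
The smallest is 2, between Tip_W and Tip_R.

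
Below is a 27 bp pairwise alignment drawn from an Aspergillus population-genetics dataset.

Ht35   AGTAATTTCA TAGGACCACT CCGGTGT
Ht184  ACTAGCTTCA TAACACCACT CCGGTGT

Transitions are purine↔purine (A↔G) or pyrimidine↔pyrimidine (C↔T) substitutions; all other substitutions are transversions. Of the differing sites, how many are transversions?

2

Mismatches occur at site 2 (G→C, transversion), site 5 (A→G, transition), site 6 (T→C, transition), site 13 (G→A, transition), site 14 (G→C, transversion).
Of the 5 differences, 3 transitions and 2 transversions, so the answer is 2.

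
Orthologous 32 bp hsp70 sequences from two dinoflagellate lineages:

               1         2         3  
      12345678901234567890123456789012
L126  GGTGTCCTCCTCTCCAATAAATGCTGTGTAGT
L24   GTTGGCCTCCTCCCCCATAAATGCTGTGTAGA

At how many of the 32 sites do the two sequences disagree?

Mismatches occur at site 2 (G→T), site 5 (T→G), site 13 (T→C), site 16 (A→C), site 32 (T→A).
That gives 5 mismatches out of 32 aligned sites, so the Hamming distance is 5.

5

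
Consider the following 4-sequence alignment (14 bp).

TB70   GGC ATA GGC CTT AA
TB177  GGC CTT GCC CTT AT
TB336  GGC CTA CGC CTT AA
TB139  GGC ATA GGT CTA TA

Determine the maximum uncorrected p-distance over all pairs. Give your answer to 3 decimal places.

0.500

Pairwise Hamming distances:
  TB70 vs TB177: 4
  TB70 vs TB336: 2
  TB70 vs TB139: 3
  TB177 vs TB336: 4
  TB177 vs TB139: 7
  TB336 vs TB139: 5
The largest is 7 mismatches, between TB177 and TB139; p = 7/14 = 0.500.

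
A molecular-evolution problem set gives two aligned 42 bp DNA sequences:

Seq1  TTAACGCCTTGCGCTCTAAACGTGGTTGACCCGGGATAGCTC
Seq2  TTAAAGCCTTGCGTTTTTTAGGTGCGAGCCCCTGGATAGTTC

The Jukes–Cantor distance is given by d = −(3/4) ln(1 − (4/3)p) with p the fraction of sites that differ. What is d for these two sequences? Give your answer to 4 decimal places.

The sequences differ at positions 5 (C/A), 14 (C/T), 16 (C/T), 18 (A/T), 19 (A/T), 21 (C/G), 25 (G/C), 26 (T/G), 27 (T/A), 29 (A/C), 33 (G/T), 40 (C/T).
p = 12/42 = 0.285714.
d = −0.75 · ln(1 − (4/3)·0.285714) = −0.75 · ln(0.619048) = −0.75 · (-0.479572) = 0.3597.

0.3597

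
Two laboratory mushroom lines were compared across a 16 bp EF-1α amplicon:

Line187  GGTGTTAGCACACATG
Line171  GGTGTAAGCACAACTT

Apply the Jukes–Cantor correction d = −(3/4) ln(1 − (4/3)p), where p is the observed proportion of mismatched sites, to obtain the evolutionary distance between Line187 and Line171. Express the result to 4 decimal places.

Differing sites — 6:T/A; 13:C/A; 14:A/C; 16:G/T.
p = 4/16 = 0.250000.
d = −0.75 · ln(1 − (4/3)·0.250000) = −0.75 · ln(0.666667) = −0.75 · (-0.405465) = 0.3041.

0.3041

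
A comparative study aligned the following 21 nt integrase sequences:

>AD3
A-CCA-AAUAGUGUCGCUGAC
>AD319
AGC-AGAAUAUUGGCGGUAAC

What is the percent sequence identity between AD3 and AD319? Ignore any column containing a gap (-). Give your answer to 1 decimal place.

Excluding the 3 gap columns leaves 18 comparable sites.
Differing sites — 11:G/U; 14:U/G; 17:C/G; 19:G/A.
14 of the 18 comparable sites match, so the percent identity is 14/18 × 100 = 77.8%.

77.8%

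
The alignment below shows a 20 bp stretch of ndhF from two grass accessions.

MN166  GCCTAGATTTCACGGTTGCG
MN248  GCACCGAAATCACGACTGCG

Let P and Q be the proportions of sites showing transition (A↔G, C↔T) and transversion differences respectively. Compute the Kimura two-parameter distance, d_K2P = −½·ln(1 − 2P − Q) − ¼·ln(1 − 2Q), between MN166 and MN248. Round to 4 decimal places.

Differing sites — 3:C/A (Tv); 4:T/C (Ti); 5:A/C (Tv); 8:T/A (Tv); 9:T/A (Tv); 15:G/A (Ti); 16:T/C (Ti).
Of the 7 differences, 3 transitions and 4 transversions over 20 sites: P = 3/20 = 0.150000, Q = 4/20 = 0.200000.
d = −0.5·ln(0.500000) − 0.25·ln(0.600000) = −0.5·(-0.693147) − 0.25·(-0.510826) = 0.4743.

0.4743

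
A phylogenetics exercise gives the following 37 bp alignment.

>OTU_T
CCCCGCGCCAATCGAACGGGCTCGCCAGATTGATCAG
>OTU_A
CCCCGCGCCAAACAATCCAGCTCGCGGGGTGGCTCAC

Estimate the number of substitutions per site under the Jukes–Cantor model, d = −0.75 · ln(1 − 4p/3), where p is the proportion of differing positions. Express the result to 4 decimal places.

0.3786

Mismatches occur at site 12 (T/A), site 14 (G/A), site 16 (A/T), site 18 (G/C), site 19 (G/A), site 26 (C/G), site 27 (A/G), site 29 (A/G), site 31 (T/G), site 33 (A/C), site 37 (G/C).
p = 11/37 = 0.297297.
d = −0.75 · ln(1 − (4/3)·0.297297) = −0.75 · ln(0.603604) = −0.75 · (-0.504837) = 0.3786.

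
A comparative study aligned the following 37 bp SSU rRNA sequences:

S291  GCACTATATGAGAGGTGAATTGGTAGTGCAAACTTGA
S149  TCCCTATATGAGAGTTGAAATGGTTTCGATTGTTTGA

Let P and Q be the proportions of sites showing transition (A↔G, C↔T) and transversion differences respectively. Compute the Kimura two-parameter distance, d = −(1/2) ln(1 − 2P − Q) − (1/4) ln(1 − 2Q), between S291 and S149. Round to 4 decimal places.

Mismatches occur at site 1 (G/T, transversion), site 3 (A/C, transversion), site 15 (G/T, transversion), site 20 (T/A, transversion), site 25 (A/T, transversion), site 26 (G/T, transversion), site 27 (T/C, transition), site 29 (C/A, transversion), site 30 (A/T, transversion), site 31 (A/T, transversion), site 32 (A/G, transition), site 33 (C/T, transition).
Of the 12 differences, 3 transitions and 9 transversions over 37 sites: P = 3/37 = 0.081081, Q = 9/37 = 0.243243.
d = −0.5·ln(0.594595) − 0.25·ln(0.513514) = −0.5·(-0.519875) − 0.25·(-0.666478) = 0.4266.

0.4266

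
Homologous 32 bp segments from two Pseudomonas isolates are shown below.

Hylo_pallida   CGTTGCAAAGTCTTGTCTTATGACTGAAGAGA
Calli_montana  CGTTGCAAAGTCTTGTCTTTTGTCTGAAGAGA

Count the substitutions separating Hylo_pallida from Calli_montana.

The sequences differ at positions 20 (A/T), 23 (A/T).
That gives 2 mismatches out of 32 aligned sites, so the Hamming distance is 2.

2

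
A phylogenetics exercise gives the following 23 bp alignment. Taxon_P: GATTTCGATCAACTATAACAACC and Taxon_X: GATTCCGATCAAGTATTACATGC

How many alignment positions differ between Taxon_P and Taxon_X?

The sequences differ at positions 5 (T/C), 13 (C/G), 17 (A/T), 21 (A/T), 22 (C/G).
That gives 5 mismatches out of 23 aligned sites, so the Hamming distance is 5.

5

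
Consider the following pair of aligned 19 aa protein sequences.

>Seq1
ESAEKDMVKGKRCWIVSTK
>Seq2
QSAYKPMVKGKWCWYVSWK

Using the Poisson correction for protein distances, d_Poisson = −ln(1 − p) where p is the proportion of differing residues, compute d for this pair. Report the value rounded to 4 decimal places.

0.3795

Differing sites — 1:E/Q; 4:E/Y; 6:D/P; 12:R/W; 15:I/Y; 18:T/W.
p = 6/19 = 0.315789.
d = −ln(1 − 0.315789) = −ln(0.684211) = 0.3795.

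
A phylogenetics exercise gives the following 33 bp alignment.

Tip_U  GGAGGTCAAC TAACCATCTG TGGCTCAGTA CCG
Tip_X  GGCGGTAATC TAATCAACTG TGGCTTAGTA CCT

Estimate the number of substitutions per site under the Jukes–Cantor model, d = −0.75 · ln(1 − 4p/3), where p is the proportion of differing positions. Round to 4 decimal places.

0.2493

The sequences differ at positions 3 (A/C), 7 (C/A), 9 (A/T), 14 (C/T), 17 (T/A), 26 (C/T), 33 (G/T).
p = 7/33 = 0.212121.
d = −0.75 · ln(1 − (4/3)·0.212121) = −0.75 · ln(0.717172) = −0.75 · (-0.332440) = 0.2493.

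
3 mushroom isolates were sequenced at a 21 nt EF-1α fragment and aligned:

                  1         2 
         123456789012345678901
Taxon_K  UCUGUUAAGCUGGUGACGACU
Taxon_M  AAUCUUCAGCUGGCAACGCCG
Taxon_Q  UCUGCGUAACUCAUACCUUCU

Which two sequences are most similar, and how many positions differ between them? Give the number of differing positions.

Pairwise Hamming distances:
  Taxon_K vs Taxon_M: 8
  Taxon_K vs Taxon_Q: 10
  Taxon_M vs Taxon_Q: 14
The smallest is 8, between Taxon_K and Taxon_M.

8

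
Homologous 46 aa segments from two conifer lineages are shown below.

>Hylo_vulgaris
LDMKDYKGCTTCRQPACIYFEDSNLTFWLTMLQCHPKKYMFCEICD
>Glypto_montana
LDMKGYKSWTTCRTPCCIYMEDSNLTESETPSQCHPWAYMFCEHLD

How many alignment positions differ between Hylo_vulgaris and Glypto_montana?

The sequences differ at positions 5 (D/G), 8 (G/S), 9 (C/W), 14 (Q/T), 16 (A/C), 20 (F/M), 27 (F/E), 28 (W/S), 29 (L/E), 31 (M/P), 32 (L/S), 37 (K/W), 38 (K/A), 44 (I/H), 45 (C/L).
That gives 15 mismatches out of 46 aligned sites, so the Hamming distance is 15.

15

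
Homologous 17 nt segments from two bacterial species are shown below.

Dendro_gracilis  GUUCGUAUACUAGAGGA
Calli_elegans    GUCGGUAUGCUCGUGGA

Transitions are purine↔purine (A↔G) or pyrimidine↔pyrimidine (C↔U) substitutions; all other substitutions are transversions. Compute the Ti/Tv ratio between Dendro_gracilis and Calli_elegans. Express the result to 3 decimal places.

Differing sites — 3:U/C (Ti); 4:C/G (Tv); 9:A/G (Ti); 12:A/C (Tv); 14:A/U (Tv).
Of the 5 differences, 2 transitions and 3 transversions, so Ti/Tv = 2/3 = 0.667.

0.667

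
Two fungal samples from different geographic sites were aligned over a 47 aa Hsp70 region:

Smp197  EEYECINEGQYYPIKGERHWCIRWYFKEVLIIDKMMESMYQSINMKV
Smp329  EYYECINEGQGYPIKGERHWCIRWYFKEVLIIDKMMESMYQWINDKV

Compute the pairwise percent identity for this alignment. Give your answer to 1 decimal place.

91.5%

The sequences differ at positions 2 (E/Y), 11 (Y/G), 42 (S/W), 45 (M/D).
43 of the 47 sites match, so the percent identity is 43/47 × 100 = 91.5%.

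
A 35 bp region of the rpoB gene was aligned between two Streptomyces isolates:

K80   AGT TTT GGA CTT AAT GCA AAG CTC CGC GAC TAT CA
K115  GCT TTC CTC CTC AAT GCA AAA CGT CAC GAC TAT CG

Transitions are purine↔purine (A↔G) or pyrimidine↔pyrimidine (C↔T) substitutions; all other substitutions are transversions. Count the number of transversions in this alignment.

5

The sequences differ at positions 1 (A/G, transition), 2 (G/C, transversion), 6 (T/C, transition), 7 (G/C, transversion), 8 (G/T, transversion), 9 (A/C, transversion), 12 (T/C, transition), 21 (G/A, transition), 23 (T/G, transversion), 24 (C/T, transition), 26 (G/A, transition), 35 (A/G, transition).
Of the 12 differences, 7 transitions and 5 transversions, so the answer is 5.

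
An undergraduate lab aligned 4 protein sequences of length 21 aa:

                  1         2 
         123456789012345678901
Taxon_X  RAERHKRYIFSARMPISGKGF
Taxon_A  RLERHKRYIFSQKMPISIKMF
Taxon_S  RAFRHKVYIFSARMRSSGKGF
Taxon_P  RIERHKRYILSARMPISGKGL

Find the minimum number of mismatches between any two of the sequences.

Pairwise Hamming distances:
  Taxon_X vs Taxon_A: 5
  Taxon_X vs Taxon_S: 4
  Taxon_X vs Taxon_P: 3
  Taxon_A vs Taxon_S: 9
  Taxon_A vs Taxon_P: 7
  Taxon_S vs Taxon_P: 7
The smallest is 3, between Taxon_X and Taxon_P.

3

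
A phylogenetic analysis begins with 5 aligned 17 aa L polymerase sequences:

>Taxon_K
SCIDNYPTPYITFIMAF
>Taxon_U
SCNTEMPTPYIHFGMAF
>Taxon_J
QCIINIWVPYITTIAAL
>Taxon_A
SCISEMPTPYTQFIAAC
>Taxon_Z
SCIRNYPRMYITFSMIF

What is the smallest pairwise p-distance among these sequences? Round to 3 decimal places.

0.294

Pairwise Hamming distances:
  Taxon_K vs Taxon_U: 6
  Taxon_K vs Taxon_J: 8
  Taxon_K vs Taxon_A: 7
  Taxon_K vs Taxon_Z: 5
  Taxon_U vs Taxon_J: 12
  Taxon_U vs Taxon_A: 7
  Taxon_U vs Taxon_Z: 9
  Taxon_J vs Taxon_A: 10
  Taxon_J vs Taxon_Z: 11
  Taxon_A vs Taxon_Z: 11
The smallest is 5 mismatches, between Taxon_K and Taxon_Z; p = 5/17 = 0.294.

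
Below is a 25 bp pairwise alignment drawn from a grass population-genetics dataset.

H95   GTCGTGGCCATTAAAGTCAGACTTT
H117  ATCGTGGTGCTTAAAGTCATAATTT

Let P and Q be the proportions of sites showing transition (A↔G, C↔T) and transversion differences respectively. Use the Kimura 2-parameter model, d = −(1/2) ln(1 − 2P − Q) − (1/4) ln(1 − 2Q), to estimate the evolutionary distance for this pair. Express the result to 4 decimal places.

The sequences differ at positions 1 (G/A, transition), 8 (C/T, transition), 9 (C/G, transversion), 10 (A/C, transversion), 20 (G/T, transversion), 22 (C/A, transversion).
Of the 6 differences, 2 transitions and 4 transversions over 25 sites: P = 2/25 = 0.080000, Q = 4/25 = 0.160000.
d = −0.5·ln(0.680000) − 0.25·ln(0.680000) = −0.5·(-0.385662) − 0.25·(-0.385662) = 0.2892.

0.2892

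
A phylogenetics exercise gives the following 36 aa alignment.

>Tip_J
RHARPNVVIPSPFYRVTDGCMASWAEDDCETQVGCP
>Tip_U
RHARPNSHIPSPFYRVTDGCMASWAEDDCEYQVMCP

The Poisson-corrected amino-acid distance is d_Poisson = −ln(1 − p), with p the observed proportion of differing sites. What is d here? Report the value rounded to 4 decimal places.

0.1178

Mismatches occur at site 7 (V/S), site 8 (V/H), site 31 (T/Y), site 34 (G/M).
p = 4/36 = 0.111111.
d = −ln(1 − 0.111111) = −ln(0.888889) = 0.1178.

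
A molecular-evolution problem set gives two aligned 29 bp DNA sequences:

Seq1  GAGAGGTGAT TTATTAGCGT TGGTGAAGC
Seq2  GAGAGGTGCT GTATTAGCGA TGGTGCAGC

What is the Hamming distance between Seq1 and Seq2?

The sequences differ at positions 9 (A/C), 11 (T/G), 20 (T/A), 26 (A/C).
That gives 4 mismatches out of 29 aligned sites, so the Hamming distance is 4.

4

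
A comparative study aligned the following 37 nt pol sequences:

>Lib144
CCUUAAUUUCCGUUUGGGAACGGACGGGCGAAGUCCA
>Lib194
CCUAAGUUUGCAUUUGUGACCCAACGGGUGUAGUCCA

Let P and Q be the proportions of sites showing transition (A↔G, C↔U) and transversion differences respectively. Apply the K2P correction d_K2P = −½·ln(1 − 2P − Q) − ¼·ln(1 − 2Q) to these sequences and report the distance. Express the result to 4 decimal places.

0.3357

The sequences differ at positions 4 (U/A, transversion), 6 (A/G, transition), 10 (C/G, transversion), 12 (G/A, transition), 17 (G/U, transversion), 20 (A/C, transversion), 22 (G/C, transversion), 23 (G/A, transition), 29 (C/U, transition), 31 (A/U, transversion).
Of the 10 differences, 4 transitions and 6 transversions over 37 sites: P = 4/37 = 0.108108, Q = 6/37 = 0.162162.
d = −0.5·ln(0.621622) − 0.25·ln(0.675676) = −0.5·(-0.475423) − 0.25·(-0.392042) = 0.3357.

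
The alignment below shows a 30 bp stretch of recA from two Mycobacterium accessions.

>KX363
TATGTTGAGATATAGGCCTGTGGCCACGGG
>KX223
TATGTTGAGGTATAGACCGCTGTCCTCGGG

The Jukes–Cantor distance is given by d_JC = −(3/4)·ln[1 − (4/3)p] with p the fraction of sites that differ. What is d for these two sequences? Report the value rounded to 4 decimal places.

0.2326

Mismatches occur at site 10 (A/G), site 16 (G/A), site 19 (T/G), site 20 (G/C), site 23 (G/T), site 26 (A/T).
p = 6/30 = 0.200000.
d = −0.75 · ln(1 − (4/3)·0.200000) = −0.75 · ln(0.733333) = −0.75 · (-0.310155) = 0.2326.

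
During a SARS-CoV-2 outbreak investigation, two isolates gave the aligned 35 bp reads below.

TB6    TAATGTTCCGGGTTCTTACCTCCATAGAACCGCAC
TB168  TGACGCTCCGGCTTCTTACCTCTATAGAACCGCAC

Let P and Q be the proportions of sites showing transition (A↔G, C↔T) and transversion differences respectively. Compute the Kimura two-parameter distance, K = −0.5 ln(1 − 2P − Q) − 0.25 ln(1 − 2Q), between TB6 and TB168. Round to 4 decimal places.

Mismatches occur at site 2 (A↔G, transition), site 4 (T↔C, transition), site 6 (T↔C, transition), site 12 (G↔C, transversion), site 23 (C↔T, transition).
Of the 5 differences, 4 transitions and 1 transversion over 35 sites: P = 4/35 = 0.114286, Q = 1/35 = 0.028571.
d = −0.5·ln(0.742857) − 0.25·ln(0.942858) = −0.5·(-0.297252) − 0.25·(-0.058840) = 0.1633.

0.1633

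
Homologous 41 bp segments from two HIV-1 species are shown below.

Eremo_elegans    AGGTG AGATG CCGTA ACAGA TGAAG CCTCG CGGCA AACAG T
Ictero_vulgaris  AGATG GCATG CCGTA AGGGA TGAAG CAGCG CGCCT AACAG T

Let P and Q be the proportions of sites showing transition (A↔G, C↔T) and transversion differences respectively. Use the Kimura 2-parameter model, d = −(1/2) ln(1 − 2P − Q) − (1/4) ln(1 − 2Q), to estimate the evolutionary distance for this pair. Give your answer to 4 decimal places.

The sequences differ at positions 3 (G/A, transition), 6 (A/G, transition), 7 (G/C, transversion), 17 (C/G, transversion), 18 (A/G, transition), 27 (C/A, transversion), 28 (T/G, transversion), 33 (G/C, transversion), 35 (A/T, transversion).
Of the 9 differences, 3 transitions and 6 transversions over 41 sites: P = 3/41 = 0.073171, Q = 6/41 = 0.146341.
d = −0.5·ln(0.707317) − 0.25·ln(0.707318) = −0.5·(-0.346276) − 0.25·(-0.346275) = 0.2597.

0.2597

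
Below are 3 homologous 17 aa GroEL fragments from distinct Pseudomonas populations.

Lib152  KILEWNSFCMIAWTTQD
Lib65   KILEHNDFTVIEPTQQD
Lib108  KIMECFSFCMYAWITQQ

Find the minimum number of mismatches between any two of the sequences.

6

Pairwise Hamming distances:
  Lib152 vs Lib65: 7
  Lib152 vs Lib108: 6
  Lib65 vs Lib108: 12
The smallest is 6, between Lib152 and Lib108.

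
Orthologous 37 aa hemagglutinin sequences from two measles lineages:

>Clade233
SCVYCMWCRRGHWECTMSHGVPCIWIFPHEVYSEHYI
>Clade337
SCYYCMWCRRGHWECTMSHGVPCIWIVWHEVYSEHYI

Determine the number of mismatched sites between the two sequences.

3

Mismatches occur at site 3 (V/Y), site 27 (F/V), site 28 (P/W).
That gives 3 mismatches out of 37 aligned sites, so the Hamming distance is 3.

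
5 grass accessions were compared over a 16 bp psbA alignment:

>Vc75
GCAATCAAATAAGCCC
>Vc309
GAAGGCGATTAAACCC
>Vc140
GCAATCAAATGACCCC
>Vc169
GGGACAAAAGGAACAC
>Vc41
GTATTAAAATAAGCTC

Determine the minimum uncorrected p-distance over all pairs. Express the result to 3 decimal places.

Pairwise Hamming distances:
  Vc75 vs Vc309: 6
  Vc75 vs Vc140: 2
  Vc75 vs Vc169: 8
  Vc75 vs Vc41: 4
  Vc309 vs Vc140: 7
  Vc309 vs Vc169: 10
  Vc309 vs Vc41: 8
  Vc140 vs Vc169: 7
  Vc140 vs Vc41: 6
  Vc169 vs Vc41: 8
The smallest is 2 mismatches, between Vc75 and Vc140; p = 2/16 = 0.125.

0.125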